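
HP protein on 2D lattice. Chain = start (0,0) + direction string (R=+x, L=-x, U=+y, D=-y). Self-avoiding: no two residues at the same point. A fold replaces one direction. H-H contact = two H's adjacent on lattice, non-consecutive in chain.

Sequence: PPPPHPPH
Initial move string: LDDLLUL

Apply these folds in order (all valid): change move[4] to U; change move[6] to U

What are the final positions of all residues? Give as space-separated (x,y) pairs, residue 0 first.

Initial moves: LDDLLUL
Fold: move[4]->U => LDDLUUL (positions: [(0, 0), (-1, 0), (-1, -1), (-1, -2), (-2, -2), (-2, -1), (-2, 0), (-3, 0)])
Fold: move[6]->U => LDDLUUU (positions: [(0, 0), (-1, 0), (-1, -1), (-1, -2), (-2, -2), (-2, -1), (-2, 0), (-2, 1)])

Answer: (0,0) (-1,0) (-1,-1) (-1,-2) (-2,-2) (-2,-1) (-2,0) (-2,1)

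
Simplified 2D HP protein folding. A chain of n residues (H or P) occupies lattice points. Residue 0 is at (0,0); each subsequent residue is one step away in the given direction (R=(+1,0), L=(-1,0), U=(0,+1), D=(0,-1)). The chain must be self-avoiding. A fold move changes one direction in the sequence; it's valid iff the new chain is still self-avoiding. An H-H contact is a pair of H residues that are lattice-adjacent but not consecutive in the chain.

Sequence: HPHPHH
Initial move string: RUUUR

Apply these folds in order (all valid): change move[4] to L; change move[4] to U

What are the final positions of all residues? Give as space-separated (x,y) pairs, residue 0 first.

Initial moves: RUUUR
Fold: move[4]->L => RUUUL (positions: [(0, 0), (1, 0), (1, 1), (1, 2), (1, 3), (0, 3)])
Fold: move[4]->U => RUUUU (positions: [(0, 0), (1, 0), (1, 1), (1, 2), (1, 3), (1, 4)])

Answer: (0,0) (1,0) (1,1) (1,2) (1,3) (1,4)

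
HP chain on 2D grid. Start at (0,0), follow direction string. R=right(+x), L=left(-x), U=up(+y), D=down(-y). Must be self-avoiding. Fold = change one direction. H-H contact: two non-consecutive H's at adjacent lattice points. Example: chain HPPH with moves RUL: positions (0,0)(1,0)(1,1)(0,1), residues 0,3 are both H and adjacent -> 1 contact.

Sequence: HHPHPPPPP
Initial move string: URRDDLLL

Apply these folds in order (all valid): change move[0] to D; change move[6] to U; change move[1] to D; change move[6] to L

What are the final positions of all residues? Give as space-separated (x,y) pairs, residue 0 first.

Answer: (0,0) (0,-1) (0,-2) (1,-2) (1,-3) (1,-4) (0,-4) (-1,-4) (-2,-4)

Derivation:
Initial moves: URRDDLLL
Fold: move[0]->D => DRRDDLLL (positions: [(0, 0), (0, -1), (1, -1), (2, -1), (2, -2), (2, -3), (1, -3), (0, -3), (-1, -3)])
Fold: move[6]->U => DRRDDLUL (positions: [(0, 0), (0, -1), (1, -1), (2, -1), (2, -2), (2, -3), (1, -3), (1, -2), (0, -2)])
Fold: move[1]->D => DDRDDLUL (positions: [(0, 0), (0, -1), (0, -2), (1, -2), (1, -3), (1, -4), (0, -4), (0, -3), (-1, -3)])
Fold: move[6]->L => DDRDDLLL (positions: [(0, 0), (0, -1), (0, -2), (1, -2), (1, -3), (1, -4), (0, -4), (-1, -4), (-2, -4)])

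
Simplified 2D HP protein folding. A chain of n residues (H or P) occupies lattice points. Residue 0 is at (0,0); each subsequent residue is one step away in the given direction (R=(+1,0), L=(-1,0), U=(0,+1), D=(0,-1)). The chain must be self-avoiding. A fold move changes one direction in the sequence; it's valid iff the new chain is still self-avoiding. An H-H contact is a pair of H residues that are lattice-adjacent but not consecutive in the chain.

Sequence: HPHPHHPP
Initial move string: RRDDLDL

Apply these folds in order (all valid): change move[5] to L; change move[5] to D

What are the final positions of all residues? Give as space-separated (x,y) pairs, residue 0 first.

Initial moves: RRDDLDL
Fold: move[5]->L => RRDDLLL (positions: [(0, 0), (1, 0), (2, 0), (2, -1), (2, -2), (1, -2), (0, -2), (-1, -2)])
Fold: move[5]->D => RRDDLDL (positions: [(0, 0), (1, 0), (2, 0), (2, -1), (2, -2), (1, -2), (1, -3), (0, -3)])

Answer: (0,0) (1,0) (2,0) (2,-1) (2,-2) (1,-2) (1,-3) (0,-3)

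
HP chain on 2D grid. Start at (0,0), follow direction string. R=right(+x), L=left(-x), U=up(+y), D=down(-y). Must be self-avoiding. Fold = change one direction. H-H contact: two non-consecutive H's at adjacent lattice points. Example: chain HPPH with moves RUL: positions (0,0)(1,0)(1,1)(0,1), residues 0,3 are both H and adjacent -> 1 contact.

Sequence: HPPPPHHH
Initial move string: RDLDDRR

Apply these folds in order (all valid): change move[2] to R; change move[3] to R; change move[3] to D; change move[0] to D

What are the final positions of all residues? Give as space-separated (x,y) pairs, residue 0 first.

Initial moves: RDLDDRR
Fold: move[2]->R => RDRDDRR (positions: [(0, 0), (1, 0), (1, -1), (2, -1), (2, -2), (2, -3), (3, -3), (4, -3)])
Fold: move[3]->R => RDRRDRR (positions: [(0, 0), (1, 0), (1, -1), (2, -1), (3, -1), (3, -2), (4, -2), (5, -2)])
Fold: move[3]->D => RDRDDRR (positions: [(0, 0), (1, 0), (1, -1), (2, -1), (2, -2), (2, -3), (3, -3), (4, -3)])
Fold: move[0]->D => DDRDDRR (positions: [(0, 0), (0, -1), (0, -2), (1, -2), (1, -3), (1, -4), (2, -4), (3, -4)])

Answer: (0,0) (0,-1) (0,-2) (1,-2) (1,-3) (1,-4) (2,-4) (3,-4)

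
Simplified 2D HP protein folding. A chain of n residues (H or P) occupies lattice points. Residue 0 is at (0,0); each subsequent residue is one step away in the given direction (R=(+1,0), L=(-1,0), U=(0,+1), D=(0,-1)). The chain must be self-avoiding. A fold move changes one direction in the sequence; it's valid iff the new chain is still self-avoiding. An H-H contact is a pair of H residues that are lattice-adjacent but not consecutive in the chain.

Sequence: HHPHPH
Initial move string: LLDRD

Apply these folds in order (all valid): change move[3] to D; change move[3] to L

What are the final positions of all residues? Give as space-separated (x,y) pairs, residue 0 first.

Answer: (0,0) (-1,0) (-2,0) (-2,-1) (-3,-1) (-3,-2)

Derivation:
Initial moves: LLDRD
Fold: move[3]->D => LLDDD (positions: [(0, 0), (-1, 0), (-2, 0), (-2, -1), (-2, -2), (-2, -3)])
Fold: move[3]->L => LLDLD (positions: [(0, 0), (-1, 0), (-2, 0), (-2, -1), (-3, -1), (-3, -2)])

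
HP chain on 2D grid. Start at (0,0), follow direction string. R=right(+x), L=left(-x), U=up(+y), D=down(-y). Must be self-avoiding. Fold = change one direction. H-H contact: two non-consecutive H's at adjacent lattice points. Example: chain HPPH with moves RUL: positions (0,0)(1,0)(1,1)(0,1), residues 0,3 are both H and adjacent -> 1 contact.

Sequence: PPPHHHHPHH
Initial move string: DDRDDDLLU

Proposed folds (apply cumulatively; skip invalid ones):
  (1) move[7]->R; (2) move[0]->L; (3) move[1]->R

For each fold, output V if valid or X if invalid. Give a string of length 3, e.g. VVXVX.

Answer: XVX

Derivation:
Initial: DDRDDDLLU -> [(0, 0), (0, -1), (0, -2), (1, -2), (1, -3), (1, -4), (1, -5), (0, -5), (-1, -5), (-1, -4)]
Fold 1: move[7]->R => DDRDDDLRU INVALID (collision), skipped
Fold 2: move[0]->L => LDRDDDLLU VALID
Fold 3: move[1]->R => LRRDDDLLU INVALID (collision), skipped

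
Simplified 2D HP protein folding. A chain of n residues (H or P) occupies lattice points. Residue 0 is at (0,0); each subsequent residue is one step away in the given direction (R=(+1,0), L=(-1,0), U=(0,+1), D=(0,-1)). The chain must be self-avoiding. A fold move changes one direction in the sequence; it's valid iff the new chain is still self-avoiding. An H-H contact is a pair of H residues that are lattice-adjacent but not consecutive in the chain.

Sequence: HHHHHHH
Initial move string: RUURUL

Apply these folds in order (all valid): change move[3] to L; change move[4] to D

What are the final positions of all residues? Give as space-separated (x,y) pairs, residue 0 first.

Initial moves: RUURUL
Fold: move[3]->L => RUULUL (positions: [(0, 0), (1, 0), (1, 1), (1, 2), (0, 2), (0, 3), (-1, 3)])
Fold: move[4]->D => RUULDL (positions: [(0, 0), (1, 0), (1, 1), (1, 2), (0, 2), (0, 1), (-1, 1)])

Answer: (0,0) (1,0) (1,1) (1,2) (0,2) (0,1) (-1,1)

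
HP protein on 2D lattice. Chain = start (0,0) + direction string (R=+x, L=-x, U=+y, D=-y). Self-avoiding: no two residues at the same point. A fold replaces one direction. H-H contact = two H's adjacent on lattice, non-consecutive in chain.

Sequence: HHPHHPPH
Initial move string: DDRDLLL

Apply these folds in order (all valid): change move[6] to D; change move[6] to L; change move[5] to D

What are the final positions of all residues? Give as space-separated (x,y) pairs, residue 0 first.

Initial moves: DDRDLLL
Fold: move[6]->D => DDRDLLD (positions: [(0, 0), (0, -1), (0, -2), (1, -2), (1, -3), (0, -3), (-1, -3), (-1, -4)])
Fold: move[6]->L => DDRDLLL (positions: [(0, 0), (0, -1), (0, -2), (1, -2), (1, -3), (0, -3), (-1, -3), (-2, -3)])
Fold: move[5]->D => DDRDLDL (positions: [(0, 0), (0, -1), (0, -2), (1, -2), (1, -3), (0, -3), (0, -4), (-1, -4)])

Answer: (0,0) (0,-1) (0,-2) (1,-2) (1,-3) (0,-3) (0,-4) (-1,-4)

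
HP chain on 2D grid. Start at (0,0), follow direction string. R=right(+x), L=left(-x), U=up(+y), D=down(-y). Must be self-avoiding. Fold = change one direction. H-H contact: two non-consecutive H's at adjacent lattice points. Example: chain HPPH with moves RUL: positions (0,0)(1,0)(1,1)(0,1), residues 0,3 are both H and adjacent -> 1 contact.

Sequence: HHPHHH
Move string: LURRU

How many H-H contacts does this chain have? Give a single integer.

Positions: [(0, 0), (-1, 0), (-1, 1), (0, 1), (1, 1), (1, 2)]
H-H contact: residue 0 @(0,0) - residue 3 @(0, 1)

Answer: 1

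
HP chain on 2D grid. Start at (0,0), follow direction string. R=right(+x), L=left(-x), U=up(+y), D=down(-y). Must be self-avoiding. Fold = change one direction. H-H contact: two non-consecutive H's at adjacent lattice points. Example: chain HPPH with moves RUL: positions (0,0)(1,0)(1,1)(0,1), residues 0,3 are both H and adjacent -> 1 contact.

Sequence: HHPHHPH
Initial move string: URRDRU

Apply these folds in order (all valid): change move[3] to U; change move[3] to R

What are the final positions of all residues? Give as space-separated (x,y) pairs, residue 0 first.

Initial moves: URRDRU
Fold: move[3]->U => URRURU (positions: [(0, 0), (0, 1), (1, 1), (2, 1), (2, 2), (3, 2), (3, 3)])
Fold: move[3]->R => URRRRU (positions: [(0, 0), (0, 1), (1, 1), (2, 1), (3, 1), (4, 1), (4, 2)])

Answer: (0,0) (0,1) (1,1) (2,1) (3,1) (4,1) (4,2)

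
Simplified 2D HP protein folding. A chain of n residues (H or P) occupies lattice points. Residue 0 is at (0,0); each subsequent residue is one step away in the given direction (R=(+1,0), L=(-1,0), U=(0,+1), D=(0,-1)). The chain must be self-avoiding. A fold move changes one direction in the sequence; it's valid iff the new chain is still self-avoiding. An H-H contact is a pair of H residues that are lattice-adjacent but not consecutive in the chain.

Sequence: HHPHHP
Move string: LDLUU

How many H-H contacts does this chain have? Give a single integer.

Answer: 1

Derivation:
Positions: [(0, 0), (-1, 0), (-1, -1), (-2, -1), (-2, 0), (-2, 1)]
H-H contact: residue 1 @(-1,0) - residue 4 @(-2, 0)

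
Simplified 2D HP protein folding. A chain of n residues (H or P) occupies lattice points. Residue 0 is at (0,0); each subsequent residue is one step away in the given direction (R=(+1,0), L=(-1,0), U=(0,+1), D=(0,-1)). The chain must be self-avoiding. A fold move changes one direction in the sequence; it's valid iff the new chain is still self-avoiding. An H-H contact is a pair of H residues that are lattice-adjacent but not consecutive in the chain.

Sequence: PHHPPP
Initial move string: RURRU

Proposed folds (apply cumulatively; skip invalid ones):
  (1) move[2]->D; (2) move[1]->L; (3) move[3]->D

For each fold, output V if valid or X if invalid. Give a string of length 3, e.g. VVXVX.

Answer: XXX

Derivation:
Initial: RURRU -> [(0, 0), (1, 0), (1, 1), (2, 1), (3, 1), (3, 2)]
Fold 1: move[2]->D => RUDRU INVALID (collision), skipped
Fold 2: move[1]->L => RLRRU INVALID (collision), skipped
Fold 3: move[3]->D => RURDU INVALID (collision), skipped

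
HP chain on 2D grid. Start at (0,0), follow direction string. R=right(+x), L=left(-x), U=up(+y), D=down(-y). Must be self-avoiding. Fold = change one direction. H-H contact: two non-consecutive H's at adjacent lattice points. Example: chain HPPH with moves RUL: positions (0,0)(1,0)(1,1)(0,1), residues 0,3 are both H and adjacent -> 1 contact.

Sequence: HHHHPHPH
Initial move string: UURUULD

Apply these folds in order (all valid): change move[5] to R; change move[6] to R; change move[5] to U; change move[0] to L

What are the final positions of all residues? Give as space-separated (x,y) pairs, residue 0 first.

Initial moves: UURUULD
Fold: move[5]->R => UURUURD (positions: [(0, 0), (0, 1), (0, 2), (1, 2), (1, 3), (1, 4), (2, 4), (2, 3)])
Fold: move[6]->R => UURUURR (positions: [(0, 0), (0, 1), (0, 2), (1, 2), (1, 3), (1, 4), (2, 4), (3, 4)])
Fold: move[5]->U => UURUUUR (positions: [(0, 0), (0, 1), (0, 2), (1, 2), (1, 3), (1, 4), (1, 5), (2, 5)])
Fold: move[0]->L => LURUUUR (positions: [(0, 0), (-1, 0), (-1, 1), (0, 1), (0, 2), (0, 3), (0, 4), (1, 4)])

Answer: (0,0) (-1,0) (-1,1) (0,1) (0,2) (0,3) (0,4) (1,4)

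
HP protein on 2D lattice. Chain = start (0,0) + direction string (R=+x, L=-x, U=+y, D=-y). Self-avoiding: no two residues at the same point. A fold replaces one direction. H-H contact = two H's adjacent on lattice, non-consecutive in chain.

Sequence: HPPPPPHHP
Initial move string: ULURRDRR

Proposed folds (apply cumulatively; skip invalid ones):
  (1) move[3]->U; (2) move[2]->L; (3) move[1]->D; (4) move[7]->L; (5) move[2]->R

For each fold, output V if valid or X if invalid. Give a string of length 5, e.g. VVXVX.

Answer: VXXXX

Derivation:
Initial: ULURRDRR -> [(0, 0), (0, 1), (-1, 1), (-1, 2), (0, 2), (1, 2), (1, 1), (2, 1), (3, 1)]
Fold 1: move[3]->U => ULUURDRR VALID
Fold 2: move[2]->L => ULLURDRR INVALID (collision), skipped
Fold 3: move[1]->D => UDUURDRR INVALID (collision), skipped
Fold 4: move[7]->L => ULUURDRL INVALID (collision), skipped
Fold 5: move[2]->R => ULRURDRR INVALID (collision), skipped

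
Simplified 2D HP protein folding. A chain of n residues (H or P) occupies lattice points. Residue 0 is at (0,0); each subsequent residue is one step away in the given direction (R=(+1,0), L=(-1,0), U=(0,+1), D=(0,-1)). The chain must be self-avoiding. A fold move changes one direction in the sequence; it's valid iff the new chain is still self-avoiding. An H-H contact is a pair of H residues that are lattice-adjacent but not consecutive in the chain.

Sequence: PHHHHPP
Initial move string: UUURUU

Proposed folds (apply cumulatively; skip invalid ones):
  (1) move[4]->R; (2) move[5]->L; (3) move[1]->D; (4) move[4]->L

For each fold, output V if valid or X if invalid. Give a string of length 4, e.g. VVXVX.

Answer: VXXX

Derivation:
Initial: UUURUU -> [(0, 0), (0, 1), (0, 2), (0, 3), (1, 3), (1, 4), (1, 5)]
Fold 1: move[4]->R => UUURRU VALID
Fold 2: move[5]->L => UUURRL INVALID (collision), skipped
Fold 3: move[1]->D => UDURRU INVALID (collision), skipped
Fold 4: move[4]->L => UUURLU INVALID (collision), skipped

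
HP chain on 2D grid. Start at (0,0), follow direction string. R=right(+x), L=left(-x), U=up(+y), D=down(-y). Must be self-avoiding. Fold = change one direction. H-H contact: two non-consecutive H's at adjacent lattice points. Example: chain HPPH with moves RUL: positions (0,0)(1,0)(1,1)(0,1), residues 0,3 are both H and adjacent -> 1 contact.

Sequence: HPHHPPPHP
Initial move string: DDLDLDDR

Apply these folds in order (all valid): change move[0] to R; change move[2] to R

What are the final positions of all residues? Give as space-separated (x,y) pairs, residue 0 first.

Initial moves: DDLDLDDR
Fold: move[0]->R => RDLDLDDR (positions: [(0, 0), (1, 0), (1, -1), (0, -1), (0, -2), (-1, -2), (-1, -3), (-1, -4), (0, -4)])
Fold: move[2]->R => RDRDLDDR (positions: [(0, 0), (1, 0), (1, -1), (2, -1), (2, -2), (1, -2), (1, -3), (1, -4), (2, -4)])

Answer: (0,0) (1,0) (1,-1) (2,-1) (2,-2) (1,-2) (1,-3) (1,-4) (2,-4)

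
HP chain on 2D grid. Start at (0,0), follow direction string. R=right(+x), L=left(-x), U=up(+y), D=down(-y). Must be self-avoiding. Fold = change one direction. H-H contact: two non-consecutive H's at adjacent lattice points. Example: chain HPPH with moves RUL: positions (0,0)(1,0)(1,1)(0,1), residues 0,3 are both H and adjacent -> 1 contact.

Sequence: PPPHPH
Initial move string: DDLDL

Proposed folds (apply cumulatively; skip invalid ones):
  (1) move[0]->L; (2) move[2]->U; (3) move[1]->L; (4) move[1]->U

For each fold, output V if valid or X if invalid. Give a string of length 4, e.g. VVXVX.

Initial: DDLDL -> [(0, 0), (0, -1), (0, -2), (-1, -2), (-1, -3), (-2, -3)]
Fold 1: move[0]->L => LDLDL VALID
Fold 2: move[2]->U => LDUDL INVALID (collision), skipped
Fold 3: move[1]->L => LLLDL VALID
Fold 4: move[1]->U => LULDL VALID

Answer: VXVV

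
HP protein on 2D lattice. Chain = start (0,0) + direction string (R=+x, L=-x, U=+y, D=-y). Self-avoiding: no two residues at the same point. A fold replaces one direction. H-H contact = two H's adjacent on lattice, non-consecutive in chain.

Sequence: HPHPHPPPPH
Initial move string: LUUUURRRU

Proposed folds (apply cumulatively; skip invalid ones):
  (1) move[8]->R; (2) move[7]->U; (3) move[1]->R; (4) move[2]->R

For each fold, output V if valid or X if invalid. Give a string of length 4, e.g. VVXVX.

Answer: VVXV

Derivation:
Initial: LUUUURRRU -> [(0, 0), (-1, 0), (-1, 1), (-1, 2), (-1, 3), (-1, 4), (0, 4), (1, 4), (2, 4), (2, 5)]
Fold 1: move[8]->R => LUUUURRRR VALID
Fold 2: move[7]->U => LUUUURRUR VALID
Fold 3: move[1]->R => LRUUURRUR INVALID (collision), skipped
Fold 4: move[2]->R => LURUURRUR VALID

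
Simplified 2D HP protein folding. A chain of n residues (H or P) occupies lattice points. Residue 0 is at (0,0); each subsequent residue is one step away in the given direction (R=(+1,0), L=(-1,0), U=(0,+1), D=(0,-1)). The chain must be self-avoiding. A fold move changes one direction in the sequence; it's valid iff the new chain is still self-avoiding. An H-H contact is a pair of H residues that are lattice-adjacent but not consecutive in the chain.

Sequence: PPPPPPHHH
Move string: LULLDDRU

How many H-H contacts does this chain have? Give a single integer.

Positions: [(0, 0), (-1, 0), (-1, 1), (-2, 1), (-3, 1), (-3, 0), (-3, -1), (-2, -1), (-2, 0)]
No H-H contacts found.

Answer: 0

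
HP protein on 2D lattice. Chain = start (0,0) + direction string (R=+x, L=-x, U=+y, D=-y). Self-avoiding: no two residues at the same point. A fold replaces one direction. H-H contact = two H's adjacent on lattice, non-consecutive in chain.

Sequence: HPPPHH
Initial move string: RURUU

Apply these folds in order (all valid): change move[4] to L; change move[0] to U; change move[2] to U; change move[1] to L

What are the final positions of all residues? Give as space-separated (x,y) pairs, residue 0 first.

Answer: (0,0) (0,1) (-1,1) (-1,2) (-1,3) (-2,3)

Derivation:
Initial moves: RURUU
Fold: move[4]->L => RURUL (positions: [(0, 0), (1, 0), (1, 1), (2, 1), (2, 2), (1, 2)])
Fold: move[0]->U => UURUL (positions: [(0, 0), (0, 1), (0, 2), (1, 2), (1, 3), (0, 3)])
Fold: move[2]->U => UUUUL (positions: [(0, 0), (0, 1), (0, 2), (0, 3), (0, 4), (-1, 4)])
Fold: move[1]->L => ULUUL (positions: [(0, 0), (0, 1), (-1, 1), (-1, 2), (-1, 3), (-2, 3)])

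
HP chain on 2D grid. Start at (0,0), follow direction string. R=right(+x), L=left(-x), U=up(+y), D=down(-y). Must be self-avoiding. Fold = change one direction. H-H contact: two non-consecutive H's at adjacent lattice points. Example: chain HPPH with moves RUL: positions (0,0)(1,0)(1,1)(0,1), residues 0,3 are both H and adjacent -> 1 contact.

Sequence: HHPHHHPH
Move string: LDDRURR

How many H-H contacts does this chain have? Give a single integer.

Positions: [(0, 0), (-1, 0), (-1, -1), (-1, -2), (0, -2), (0, -1), (1, -1), (2, -1)]
H-H contact: residue 0 @(0,0) - residue 5 @(0, -1)

Answer: 1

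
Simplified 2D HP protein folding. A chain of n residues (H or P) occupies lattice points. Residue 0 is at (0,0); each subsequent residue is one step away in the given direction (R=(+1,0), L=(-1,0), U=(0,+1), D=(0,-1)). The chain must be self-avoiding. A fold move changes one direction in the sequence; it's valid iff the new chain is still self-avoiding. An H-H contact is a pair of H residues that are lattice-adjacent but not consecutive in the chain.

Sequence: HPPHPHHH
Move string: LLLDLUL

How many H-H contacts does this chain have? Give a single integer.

Answer: 1

Derivation:
Positions: [(0, 0), (-1, 0), (-2, 0), (-3, 0), (-3, -1), (-4, -1), (-4, 0), (-5, 0)]
H-H contact: residue 3 @(-3,0) - residue 6 @(-4, 0)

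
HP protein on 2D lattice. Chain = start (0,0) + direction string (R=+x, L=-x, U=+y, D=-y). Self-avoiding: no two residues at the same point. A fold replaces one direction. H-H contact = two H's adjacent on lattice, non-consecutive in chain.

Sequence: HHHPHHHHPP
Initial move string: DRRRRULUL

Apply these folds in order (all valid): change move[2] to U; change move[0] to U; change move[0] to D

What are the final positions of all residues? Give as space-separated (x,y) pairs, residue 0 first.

Initial moves: DRRRRULUL
Fold: move[2]->U => DRURRULUL (positions: [(0, 0), (0, -1), (1, -1), (1, 0), (2, 0), (3, 0), (3, 1), (2, 1), (2, 2), (1, 2)])
Fold: move[0]->U => URURRULUL (positions: [(0, 0), (0, 1), (1, 1), (1, 2), (2, 2), (3, 2), (3, 3), (2, 3), (2, 4), (1, 4)])
Fold: move[0]->D => DRURRULUL (positions: [(0, 0), (0, -1), (1, -1), (1, 0), (2, 0), (3, 0), (3, 1), (2, 1), (2, 2), (1, 2)])

Answer: (0,0) (0,-1) (1,-1) (1,0) (2,0) (3,0) (3,1) (2,1) (2,2) (1,2)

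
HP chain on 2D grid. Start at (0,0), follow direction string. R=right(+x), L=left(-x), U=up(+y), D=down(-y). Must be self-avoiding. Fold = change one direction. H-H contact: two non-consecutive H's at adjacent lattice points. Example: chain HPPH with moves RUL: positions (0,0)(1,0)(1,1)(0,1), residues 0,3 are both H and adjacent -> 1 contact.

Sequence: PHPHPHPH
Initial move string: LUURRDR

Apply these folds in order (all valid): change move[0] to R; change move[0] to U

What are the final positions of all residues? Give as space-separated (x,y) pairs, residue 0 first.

Answer: (0,0) (0,1) (0,2) (0,3) (1,3) (2,3) (2,2) (3,2)

Derivation:
Initial moves: LUURRDR
Fold: move[0]->R => RUURRDR (positions: [(0, 0), (1, 0), (1, 1), (1, 2), (2, 2), (3, 2), (3, 1), (4, 1)])
Fold: move[0]->U => UUURRDR (positions: [(0, 0), (0, 1), (0, 2), (0, 3), (1, 3), (2, 3), (2, 2), (3, 2)])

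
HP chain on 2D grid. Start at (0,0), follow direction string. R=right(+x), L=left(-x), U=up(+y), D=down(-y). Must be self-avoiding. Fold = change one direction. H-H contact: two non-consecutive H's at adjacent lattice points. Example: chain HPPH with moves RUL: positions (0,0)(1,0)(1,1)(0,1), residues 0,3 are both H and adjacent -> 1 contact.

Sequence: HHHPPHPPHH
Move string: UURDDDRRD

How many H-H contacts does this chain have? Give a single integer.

Answer: 1

Derivation:
Positions: [(0, 0), (0, 1), (0, 2), (1, 2), (1, 1), (1, 0), (1, -1), (2, -1), (3, -1), (3, -2)]
H-H contact: residue 0 @(0,0) - residue 5 @(1, 0)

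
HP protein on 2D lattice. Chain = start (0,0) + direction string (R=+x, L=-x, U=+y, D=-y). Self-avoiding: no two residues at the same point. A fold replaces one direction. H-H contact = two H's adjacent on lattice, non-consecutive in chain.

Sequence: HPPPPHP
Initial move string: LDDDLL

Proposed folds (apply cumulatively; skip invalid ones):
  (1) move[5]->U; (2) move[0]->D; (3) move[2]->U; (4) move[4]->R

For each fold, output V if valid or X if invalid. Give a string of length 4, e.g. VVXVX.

Answer: VVXV

Derivation:
Initial: LDDDLL -> [(0, 0), (-1, 0), (-1, -1), (-1, -2), (-1, -3), (-2, -3), (-3, -3)]
Fold 1: move[5]->U => LDDDLU VALID
Fold 2: move[0]->D => DDDDLU VALID
Fold 3: move[2]->U => DDUDLU INVALID (collision), skipped
Fold 4: move[4]->R => DDDDRU VALID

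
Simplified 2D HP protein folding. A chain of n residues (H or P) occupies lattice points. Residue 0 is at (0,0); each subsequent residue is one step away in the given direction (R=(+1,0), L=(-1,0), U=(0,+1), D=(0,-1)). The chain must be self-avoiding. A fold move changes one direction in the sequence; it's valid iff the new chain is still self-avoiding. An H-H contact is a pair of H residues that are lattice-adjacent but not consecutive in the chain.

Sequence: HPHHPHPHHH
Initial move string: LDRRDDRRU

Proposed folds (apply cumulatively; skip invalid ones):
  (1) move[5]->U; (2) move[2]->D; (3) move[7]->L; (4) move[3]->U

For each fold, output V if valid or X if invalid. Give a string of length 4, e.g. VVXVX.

Initial: LDRRDDRRU -> [(0, 0), (-1, 0), (-1, -1), (0, -1), (1, -1), (1, -2), (1, -3), (2, -3), (3, -3), (3, -2)]
Fold 1: move[5]->U => LDRRDURRU INVALID (collision), skipped
Fold 2: move[2]->D => LDDRDDRRU VALID
Fold 3: move[7]->L => LDDRDDRLU INVALID (collision), skipped
Fold 4: move[3]->U => LDDUDDRRU INVALID (collision), skipped

Answer: XVXX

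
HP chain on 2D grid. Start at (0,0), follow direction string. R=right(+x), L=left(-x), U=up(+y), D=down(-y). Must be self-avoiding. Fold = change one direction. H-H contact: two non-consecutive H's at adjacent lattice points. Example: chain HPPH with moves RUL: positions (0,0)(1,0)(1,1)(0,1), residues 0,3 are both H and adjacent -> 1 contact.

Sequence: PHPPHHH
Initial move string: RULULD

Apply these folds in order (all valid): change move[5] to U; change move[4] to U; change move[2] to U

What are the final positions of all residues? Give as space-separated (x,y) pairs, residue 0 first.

Initial moves: RULULD
Fold: move[5]->U => RULULU (positions: [(0, 0), (1, 0), (1, 1), (0, 1), (0, 2), (-1, 2), (-1, 3)])
Fold: move[4]->U => RULUUU (positions: [(0, 0), (1, 0), (1, 1), (0, 1), (0, 2), (0, 3), (0, 4)])
Fold: move[2]->U => RUUUUU (positions: [(0, 0), (1, 0), (1, 1), (1, 2), (1, 3), (1, 4), (1, 5)])

Answer: (0,0) (1,0) (1,1) (1,2) (1,3) (1,4) (1,5)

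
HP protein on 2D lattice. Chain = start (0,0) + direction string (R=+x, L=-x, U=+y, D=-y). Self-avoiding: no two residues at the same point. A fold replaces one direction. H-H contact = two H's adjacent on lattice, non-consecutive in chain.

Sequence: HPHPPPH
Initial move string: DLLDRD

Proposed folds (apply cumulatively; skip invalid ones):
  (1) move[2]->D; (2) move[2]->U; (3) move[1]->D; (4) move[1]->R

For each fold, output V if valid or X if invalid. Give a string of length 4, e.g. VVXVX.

Initial: DLLDRD -> [(0, 0), (0, -1), (-1, -1), (-2, -1), (-2, -2), (-1, -2), (-1, -3)]
Fold 1: move[2]->D => DLDDRD VALID
Fold 2: move[2]->U => DLUDRD INVALID (collision), skipped
Fold 3: move[1]->D => DDDDRD VALID
Fold 4: move[1]->R => DRDDRD VALID

Answer: VXVV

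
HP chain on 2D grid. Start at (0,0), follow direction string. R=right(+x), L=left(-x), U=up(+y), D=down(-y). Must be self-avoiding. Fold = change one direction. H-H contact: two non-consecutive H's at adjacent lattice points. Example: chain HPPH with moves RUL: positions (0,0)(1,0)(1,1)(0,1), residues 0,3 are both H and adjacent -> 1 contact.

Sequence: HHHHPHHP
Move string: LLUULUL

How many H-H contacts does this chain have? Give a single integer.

Positions: [(0, 0), (-1, 0), (-2, 0), (-2, 1), (-2, 2), (-3, 2), (-3, 3), (-4, 3)]
No H-H contacts found.

Answer: 0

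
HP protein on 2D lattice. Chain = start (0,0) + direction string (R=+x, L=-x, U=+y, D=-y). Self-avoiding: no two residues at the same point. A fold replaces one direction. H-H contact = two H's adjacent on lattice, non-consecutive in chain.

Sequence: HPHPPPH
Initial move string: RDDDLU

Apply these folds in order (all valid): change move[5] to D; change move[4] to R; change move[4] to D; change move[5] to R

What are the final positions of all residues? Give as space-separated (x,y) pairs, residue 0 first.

Initial moves: RDDDLU
Fold: move[5]->D => RDDDLD (positions: [(0, 0), (1, 0), (1, -1), (1, -2), (1, -3), (0, -3), (0, -4)])
Fold: move[4]->R => RDDDRD (positions: [(0, 0), (1, 0), (1, -1), (1, -2), (1, -3), (2, -3), (2, -4)])
Fold: move[4]->D => RDDDDD (positions: [(0, 0), (1, 0), (1, -1), (1, -2), (1, -3), (1, -4), (1, -5)])
Fold: move[5]->R => RDDDDR (positions: [(0, 0), (1, 0), (1, -1), (1, -2), (1, -3), (1, -4), (2, -4)])

Answer: (0,0) (1,0) (1,-1) (1,-2) (1,-3) (1,-4) (2,-4)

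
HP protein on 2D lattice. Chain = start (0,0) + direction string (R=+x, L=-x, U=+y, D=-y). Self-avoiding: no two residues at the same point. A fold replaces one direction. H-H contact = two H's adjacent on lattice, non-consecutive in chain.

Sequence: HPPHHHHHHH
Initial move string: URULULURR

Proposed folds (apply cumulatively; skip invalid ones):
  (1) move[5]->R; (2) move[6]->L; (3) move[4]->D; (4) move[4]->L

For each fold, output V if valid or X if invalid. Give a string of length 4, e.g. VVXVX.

Answer: VXXX

Derivation:
Initial: URULULURR -> [(0, 0), (0, 1), (1, 1), (1, 2), (0, 2), (0, 3), (-1, 3), (-1, 4), (0, 4), (1, 4)]
Fold 1: move[5]->R => URULURURR VALID
Fold 2: move[6]->L => URULURLRR INVALID (collision), skipped
Fold 3: move[4]->D => URULDRURR INVALID (collision), skipped
Fold 4: move[4]->L => URULLRURR INVALID (collision), skipped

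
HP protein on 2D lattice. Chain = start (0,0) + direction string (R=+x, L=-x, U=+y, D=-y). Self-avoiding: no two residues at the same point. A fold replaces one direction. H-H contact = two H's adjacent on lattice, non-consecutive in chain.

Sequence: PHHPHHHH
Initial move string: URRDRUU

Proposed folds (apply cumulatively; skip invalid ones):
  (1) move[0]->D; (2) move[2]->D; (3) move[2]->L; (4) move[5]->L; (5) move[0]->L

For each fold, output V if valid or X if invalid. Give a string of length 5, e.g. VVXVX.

Answer: VVXXX

Derivation:
Initial: URRDRUU -> [(0, 0), (0, 1), (1, 1), (2, 1), (2, 0), (3, 0), (3, 1), (3, 2)]
Fold 1: move[0]->D => DRRDRUU VALID
Fold 2: move[2]->D => DRDDRUU VALID
Fold 3: move[2]->L => DRLDRUU INVALID (collision), skipped
Fold 4: move[5]->L => DRDDRLU INVALID (collision), skipped
Fold 5: move[0]->L => LRDDRUU INVALID (collision), skipped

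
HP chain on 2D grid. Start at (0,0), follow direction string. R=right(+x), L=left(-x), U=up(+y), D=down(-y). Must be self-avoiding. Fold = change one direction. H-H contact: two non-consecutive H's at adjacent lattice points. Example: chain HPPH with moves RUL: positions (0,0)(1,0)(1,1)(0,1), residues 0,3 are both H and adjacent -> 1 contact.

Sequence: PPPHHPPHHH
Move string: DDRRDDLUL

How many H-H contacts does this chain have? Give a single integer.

Positions: [(0, 0), (0, -1), (0, -2), (1, -2), (2, -2), (2, -3), (2, -4), (1, -4), (1, -3), (0, -3)]
H-H contact: residue 3 @(1,-2) - residue 8 @(1, -3)

Answer: 1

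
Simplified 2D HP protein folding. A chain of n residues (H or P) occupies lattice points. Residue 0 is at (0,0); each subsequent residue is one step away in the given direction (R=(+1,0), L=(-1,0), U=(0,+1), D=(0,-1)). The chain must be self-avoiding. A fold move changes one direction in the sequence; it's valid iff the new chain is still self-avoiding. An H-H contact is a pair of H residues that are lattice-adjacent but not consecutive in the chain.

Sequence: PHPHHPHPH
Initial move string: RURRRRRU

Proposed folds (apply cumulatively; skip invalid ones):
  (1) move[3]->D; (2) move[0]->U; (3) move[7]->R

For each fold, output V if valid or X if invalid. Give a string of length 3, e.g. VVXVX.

Initial: RURRRRRU -> [(0, 0), (1, 0), (1, 1), (2, 1), (3, 1), (4, 1), (5, 1), (6, 1), (6, 2)]
Fold 1: move[3]->D => RURDRRRU VALID
Fold 2: move[0]->U => UURDRRRU VALID
Fold 3: move[7]->R => UURDRRRR VALID

Answer: VVV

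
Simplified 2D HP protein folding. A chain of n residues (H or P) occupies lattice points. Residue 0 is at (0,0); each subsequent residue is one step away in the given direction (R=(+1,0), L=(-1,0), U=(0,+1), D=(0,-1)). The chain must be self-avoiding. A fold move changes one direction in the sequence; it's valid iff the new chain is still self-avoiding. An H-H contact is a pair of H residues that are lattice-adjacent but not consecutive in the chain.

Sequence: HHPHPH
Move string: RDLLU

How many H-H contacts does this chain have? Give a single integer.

Positions: [(0, 0), (1, 0), (1, -1), (0, -1), (-1, -1), (-1, 0)]
H-H contact: residue 0 @(0,0) - residue 5 @(-1, 0)
H-H contact: residue 0 @(0,0) - residue 3 @(0, -1)

Answer: 2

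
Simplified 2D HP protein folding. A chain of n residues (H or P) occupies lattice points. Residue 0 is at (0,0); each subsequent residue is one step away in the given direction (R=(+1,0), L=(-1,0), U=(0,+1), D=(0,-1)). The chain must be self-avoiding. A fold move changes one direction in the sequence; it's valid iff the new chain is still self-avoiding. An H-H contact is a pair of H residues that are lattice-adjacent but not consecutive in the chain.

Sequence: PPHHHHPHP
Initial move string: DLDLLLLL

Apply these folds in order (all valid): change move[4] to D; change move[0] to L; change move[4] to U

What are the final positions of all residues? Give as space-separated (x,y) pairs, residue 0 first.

Answer: (0,0) (-1,0) (-2,0) (-2,-1) (-3,-1) (-3,0) (-4,0) (-5,0) (-6,0)

Derivation:
Initial moves: DLDLLLLL
Fold: move[4]->D => DLDLDLLL (positions: [(0, 0), (0, -1), (-1, -1), (-1, -2), (-2, -2), (-2, -3), (-3, -3), (-4, -3), (-5, -3)])
Fold: move[0]->L => LLDLDLLL (positions: [(0, 0), (-1, 0), (-2, 0), (-2, -1), (-3, -1), (-3, -2), (-4, -2), (-5, -2), (-6, -2)])
Fold: move[4]->U => LLDLULLL (positions: [(0, 0), (-1, 0), (-2, 0), (-2, -1), (-3, -1), (-3, 0), (-4, 0), (-5, 0), (-6, 0)])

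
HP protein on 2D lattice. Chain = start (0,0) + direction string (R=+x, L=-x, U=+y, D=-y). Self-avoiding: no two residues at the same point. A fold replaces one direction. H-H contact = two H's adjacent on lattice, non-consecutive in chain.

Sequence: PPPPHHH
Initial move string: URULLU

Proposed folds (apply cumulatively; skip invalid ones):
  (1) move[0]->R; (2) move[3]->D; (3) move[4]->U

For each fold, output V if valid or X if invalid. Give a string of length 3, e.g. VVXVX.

Initial: URULLU -> [(0, 0), (0, 1), (1, 1), (1, 2), (0, 2), (-1, 2), (-1, 3)]
Fold 1: move[0]->R => RRULLU VALID
Fold 2: move[3]->D => RRUDLU INVALID (collision), skipped
Fold 3: move[4]->U => RRULUU VALID

Answer: VXV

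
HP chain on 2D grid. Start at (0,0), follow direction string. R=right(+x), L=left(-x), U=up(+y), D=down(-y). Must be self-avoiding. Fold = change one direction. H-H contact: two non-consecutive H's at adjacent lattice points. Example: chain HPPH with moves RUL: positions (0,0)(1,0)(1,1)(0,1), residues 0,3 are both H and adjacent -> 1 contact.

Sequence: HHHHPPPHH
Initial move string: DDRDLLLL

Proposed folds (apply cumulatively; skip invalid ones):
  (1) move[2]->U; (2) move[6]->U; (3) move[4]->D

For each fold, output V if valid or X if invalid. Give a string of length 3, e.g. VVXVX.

Initial: DDRDLLLL -> [(0, 0), (0, -1), (0, -2), (1, -2), (1, -3), (0, -3), (-1, -3), (-2, -3), (-3, -3)]
Fold 1: move[2]->U => DDUDLLLL INVALID (collision), skipped
Fold 2: move[6]->U => DDRDLLUL VALID
Fold 3: move[4]->D => DDRDDLUL VALID

Answer: XVV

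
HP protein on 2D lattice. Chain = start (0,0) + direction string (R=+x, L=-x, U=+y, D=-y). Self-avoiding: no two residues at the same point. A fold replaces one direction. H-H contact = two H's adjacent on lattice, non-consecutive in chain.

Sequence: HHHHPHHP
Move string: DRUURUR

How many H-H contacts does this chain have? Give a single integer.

Answer: 1

Derivation:
Positions: [(0, 0), (0, -1), (1, -1), (1, 0), (1, 1), (2, 1), (2, 2), (3, 2)]
H-H contact: residue 0 @(0,0) - residue 3 @(1, 0)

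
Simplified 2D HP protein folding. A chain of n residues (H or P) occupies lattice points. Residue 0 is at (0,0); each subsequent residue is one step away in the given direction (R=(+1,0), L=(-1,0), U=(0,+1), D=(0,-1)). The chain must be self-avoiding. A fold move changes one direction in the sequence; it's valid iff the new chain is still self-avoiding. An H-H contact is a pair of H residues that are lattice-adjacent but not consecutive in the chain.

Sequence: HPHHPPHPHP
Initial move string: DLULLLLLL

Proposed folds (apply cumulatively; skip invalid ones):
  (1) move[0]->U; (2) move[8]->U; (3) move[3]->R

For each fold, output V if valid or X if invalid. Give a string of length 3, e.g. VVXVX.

Answer: VVX

Derivation:
Initial: DLULLLLLL -> [(0, 0), (0, -1), (-1, -1), (-1, 0), (-2, 0), (-3, 0), (-4, 0), (-5, 0), (-6, 0), (-7, 0)]
Fold 1: move[0]->U => ULULLLLLL VALID
Fold 2: move[8]->U => ULULLLLLU VALID
Fold 3: move[3]->R => ULURLLLLU INVALID (collision), skipped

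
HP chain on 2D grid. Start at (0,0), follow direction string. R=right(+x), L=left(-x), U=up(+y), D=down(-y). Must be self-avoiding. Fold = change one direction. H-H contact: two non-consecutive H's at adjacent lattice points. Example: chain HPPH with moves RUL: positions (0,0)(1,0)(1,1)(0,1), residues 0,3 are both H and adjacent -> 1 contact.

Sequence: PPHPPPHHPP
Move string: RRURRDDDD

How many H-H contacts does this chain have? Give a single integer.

Answer: 0

Derivation:
Positions: [(0, 0), (1, 0), (2, 0), (2, 1), (3, 1), (4, 1), (4, 0), (4, -1), (4, -2), (4, -3)]
No H-H contacts found.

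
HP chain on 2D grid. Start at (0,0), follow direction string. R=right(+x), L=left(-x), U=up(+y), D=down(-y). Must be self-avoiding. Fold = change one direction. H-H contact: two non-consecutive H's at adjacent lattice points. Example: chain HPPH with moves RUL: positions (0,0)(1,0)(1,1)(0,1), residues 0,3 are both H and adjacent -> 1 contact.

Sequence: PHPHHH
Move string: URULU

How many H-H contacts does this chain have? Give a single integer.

Positions: [(0, 0), (0, 1), (1, 1), (1, 2), (0, 2), (0, 3)]
H-H contact: residue 1 @(0,1) - residue 4 @(0, 2)

Answer: 1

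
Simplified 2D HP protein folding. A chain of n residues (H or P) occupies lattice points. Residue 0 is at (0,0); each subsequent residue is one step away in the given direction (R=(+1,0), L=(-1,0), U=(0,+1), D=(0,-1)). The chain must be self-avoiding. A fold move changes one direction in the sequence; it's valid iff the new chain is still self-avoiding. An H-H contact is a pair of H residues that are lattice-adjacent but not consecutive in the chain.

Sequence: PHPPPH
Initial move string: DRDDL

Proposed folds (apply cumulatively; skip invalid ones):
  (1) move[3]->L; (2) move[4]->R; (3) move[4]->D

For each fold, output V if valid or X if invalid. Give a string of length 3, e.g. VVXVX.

Answer: VXV

Derivation:
Initial: DRDDL -> [(0, 0), (0, -1), (1, -1), (1, -2), (1, -3), (0, -3)]
Fold 1: move[3]->L => DRDLL VALID
Fold 2: move[4]->R => DRDLR INVALID (collision), skipped
Fold 3: move[4]->D => DRDLD VALID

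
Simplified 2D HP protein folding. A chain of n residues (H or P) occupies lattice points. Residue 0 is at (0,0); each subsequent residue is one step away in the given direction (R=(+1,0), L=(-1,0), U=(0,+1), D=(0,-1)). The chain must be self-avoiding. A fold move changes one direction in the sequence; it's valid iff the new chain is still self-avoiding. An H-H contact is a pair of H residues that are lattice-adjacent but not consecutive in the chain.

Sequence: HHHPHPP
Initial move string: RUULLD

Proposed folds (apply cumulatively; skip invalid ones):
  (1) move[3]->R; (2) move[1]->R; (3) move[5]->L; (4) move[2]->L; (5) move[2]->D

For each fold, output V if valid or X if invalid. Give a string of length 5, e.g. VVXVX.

Initial: RUULLD -> [(0, 0), (1, 0), (1, 1), (1, 2), (0, 2), (-1, 2), (-1, 1)]
Fold 1: move[3]->R => RUURLD INVALID (collision), skipped
Fold 2: move[1]->R => RRULLD INVALID (collision), skipped
Fold 3: move[5]->L => RUULLL VALID
Fold 4: move[2]->L => RULLLL VALID
Fold 5: move[2]->D => RUDLLL INVALID (collision), skipped

Answer: XXVVX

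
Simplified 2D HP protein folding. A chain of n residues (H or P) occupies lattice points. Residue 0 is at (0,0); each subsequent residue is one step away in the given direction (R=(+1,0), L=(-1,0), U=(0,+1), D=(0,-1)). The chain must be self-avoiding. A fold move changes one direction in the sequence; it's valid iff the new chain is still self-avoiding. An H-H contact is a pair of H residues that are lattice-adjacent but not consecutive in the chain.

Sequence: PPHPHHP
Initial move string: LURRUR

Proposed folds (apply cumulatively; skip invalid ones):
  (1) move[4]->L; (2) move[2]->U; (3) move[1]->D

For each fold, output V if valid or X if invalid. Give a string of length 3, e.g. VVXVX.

Initial: LURRUR -> [(0, 0), (-1, 0), (-1, 1), (0, 1), (1, 1), (1, 2), (2, 2)]
Fold 1: move[4]->L => LURRLR INVALID (collision), skipped
Fold 2: move[2]->U => LUURUR VALID
Fold 3: move[1]->D => LDURUR INVALID (collision), skipped

Answer: XVX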